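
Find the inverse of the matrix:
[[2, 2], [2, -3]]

For [[a,b],[c,d]], inverse = (1/det)·[[d,-b],[-c,a]]
det = (2)(-3) - (2)(2) = -6 - 4 = -10
Inverse = (1/-10)·[[-3, -2], [-2, 2]]
= [[3/10, 1/5], [1/5, -1/5]]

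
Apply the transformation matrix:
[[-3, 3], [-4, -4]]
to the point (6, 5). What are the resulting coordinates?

Matrix multiplication:
[[-3, 3], [-4, -4]] × [6, 5]ᵀ
= [(-3)(6) + (3)(5), (-4)(6) + (-4)(5)]ᵀ
= [-3, -44]ᵀ
Result: (-3, -44)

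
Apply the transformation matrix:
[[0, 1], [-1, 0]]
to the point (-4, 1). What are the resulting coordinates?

Matrix multiplication:
[[0, 1], [-1, 0]] × [-4, 1]ᵀ
= [(0)(-4) + (1)(1), (-1)(-4) + (0)(1)]ᵀ
= [1, 4]ᵀ
Result: (1, 4)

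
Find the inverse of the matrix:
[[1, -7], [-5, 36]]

For [[a,b],[c,d]], inverse = (1/det)·[[d,-b],[-c,a]]
det = (1)(36) - (-7)(-5) = 36 - 35 = 1
Inverse = [[36, 7], [5, 1]]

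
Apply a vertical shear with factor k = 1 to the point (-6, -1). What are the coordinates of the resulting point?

Shear matrix for vertical shear with factor k = 1:
[[1, 0], [1, 1]]
Result: (-6, -1) → (-6, -7)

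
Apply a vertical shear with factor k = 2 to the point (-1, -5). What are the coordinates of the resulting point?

Shear matrix for vertical shear with factor k = 2:
[[1, 0], [2, 1]]
Result: (-1, -5) → (-1, -7)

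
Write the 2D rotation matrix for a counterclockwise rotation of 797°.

Rotation matrix formula: [[cos θ, -sin θ], [sin θ, cos θ]]
For θ = 797°:
cos(797°) = 0.2250
sin(797°) = 0.9744
Result: [[0.2250, -0.9744], [0.9744, 0.2250]]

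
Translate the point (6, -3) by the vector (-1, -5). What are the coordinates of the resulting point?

Translation by (-1, -5) (homogeneous matrix [[1, 0, -1], [0, 1, -5], [0, 0, 1]]):
x' = 6 + -1 = 5
y' = -3 + -5 = -8
Result: (5, -8)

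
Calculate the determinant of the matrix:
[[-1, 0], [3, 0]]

For a 2×2 matrix [[a, b], [c, d]], det = ad - bc
det = (-1)(0) - (0)(3) = 0 - 0 = 0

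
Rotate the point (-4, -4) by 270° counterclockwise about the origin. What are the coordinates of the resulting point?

Rotation matrix for 270°: [[cos 270°, -sin 270°], [sin 270°, cos 270°]] = [[0, 1], [-1, 0]]
[[0, 1], [-1, 0]] × [-4, -4]ᵀ = [-4, 4]ᵀ
Result: (-4, 4)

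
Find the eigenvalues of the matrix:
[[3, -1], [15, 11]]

Characteristic equation: det(A - λI) = 0
λ² - (trace)λ + (det) = 0
trace = 3 + 11 = 14, det = (3)(11) - (-1)(15) = 48
λ² - (14)λ + (48) = 0
λ = (14 ± √((14)² - 4·(48))) / 2 = (14 ± √4) / 2
Solving: λ = 6, 8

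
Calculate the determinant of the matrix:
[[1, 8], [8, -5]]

For a 2×2 matrix [[a, b], [c, d]], det = ad - bc
det = (1)(-5) - (8)(8) = -5 - 64 = -69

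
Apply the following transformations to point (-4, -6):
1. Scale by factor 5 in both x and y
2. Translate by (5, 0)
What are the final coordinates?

Step 1: Scale (-4, -6) by 5 → (-20, -30)
Step 2: Translate by (5, 0) → (-15, -30)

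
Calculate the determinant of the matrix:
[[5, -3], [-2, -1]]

For a 2×2 matrix [[a, b], [c, d]], det = ad - bc
det = (5)(-1) - (-3)(-2) = -5 - 6 = -11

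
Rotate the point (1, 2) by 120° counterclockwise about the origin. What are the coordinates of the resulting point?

Rotation matrix for 120°: [[cos 120°, -sin 120°], [sin 120°, cos 120°]] ≈ [[-0.500000, -0.866025], [0.866025, -0.500000]]
[[-0.500000, -0.866025], [0.866025, -0.500000]] × [1, 2]ᵀ ≈ [-2.2321, -0.1340]ᵀ
Result: (-2.2321, -0.1340)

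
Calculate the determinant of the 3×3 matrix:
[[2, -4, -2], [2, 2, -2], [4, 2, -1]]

Expansion along first row:
det = 2·det([[2,-2],[2,-1]]) - -4·det([[2,-2],[4,-1]]) + -2·det([[2,2],[4,2]])
    = 2·(2·-1 - -2·2) - -4·(2·-1 - -2·4) + -2·(2·2 - 2·4)
    = 2·2 - -4·6 + -2·-4
    = 4 + 24 + 8 = 36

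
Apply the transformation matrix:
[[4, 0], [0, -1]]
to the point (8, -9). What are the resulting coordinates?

Matrix multiplication:
[[4, 0], [0, -1]] × [8, -9]ᵀ
= [(4)(8) + (0)(-9), (0)(8) + (-1)(-9)]ᵀ
= [32, 9]ᵀ
Result: (32, 9)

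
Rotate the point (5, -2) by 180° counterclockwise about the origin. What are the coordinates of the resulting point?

Rotation matrix for 180°: [[cos 180°, -sin 180°], [sin 180°, cos 180°]] = [[-1, 0], [0, -1]]
[[-1, 0], [0, -1]] × [5, -2]ᵀ = [-5, 2]ᵀ
Result: (-5, 2)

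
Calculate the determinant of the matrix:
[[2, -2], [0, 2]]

For a 2×2 matrix [[a, b], [c, d]], det = ad - bc
det = (2)(2) - (-2)(0) = 4 - 0 = 4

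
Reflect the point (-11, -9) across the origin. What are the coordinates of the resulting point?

Reflection across origin: (-11, -9) → (11, 9)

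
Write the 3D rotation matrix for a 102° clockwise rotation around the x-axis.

Rotation matrix for clockwise 102° around x-axis:
A clockwise rotation by 102° is a counterclockwise rotation by -102°.
cos(-102°) = -0.2079, sin(-102°) = -0.9781
Result: [[1, 0, 0], [0, -0.2079, 0.9781], [0, -0.9781, -0.2079]]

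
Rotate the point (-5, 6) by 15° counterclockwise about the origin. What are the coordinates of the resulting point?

Rotation matrix for 15°: [[cos 15°, -sin 15°], [sin 15°, cos 15°]] ≈ [[0.965926, -0.258819], [0.258819, 0.965926]]
[[0.965926, -0.258819], [0.258819, 0.965926]] × [-5, 6]ᵀ ≈ [-6.3825, 4.5015]ᵀ
Result: (-6.3825, 4.5015)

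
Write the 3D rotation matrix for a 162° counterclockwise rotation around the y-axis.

Rotation matrix for counterclockwise 162° around y-axis:
cos(162°) = -0.9511, sin(162°) = 0.3090
Result: [[-0.9511, 0, 0.3090], [0, 1, 0], [-0.3090, 0, -0.9511]]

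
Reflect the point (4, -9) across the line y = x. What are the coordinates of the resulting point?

Reflection across line y = x: (4, -9) → (-9, 4)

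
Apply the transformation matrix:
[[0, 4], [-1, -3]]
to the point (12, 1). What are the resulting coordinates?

Matrix multiplication:
[[0, 4], [-1, -3]] × [12, 1]ᵀ
= [(0)(12) + (4)(1), (-1)(12) + (-3)(1)]ᵀ
= [4, -15]ᵀ
Result: (4, -15)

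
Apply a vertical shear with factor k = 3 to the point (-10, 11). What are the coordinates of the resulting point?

Shear matrix for vertical shear with factor k = 3:
[[1, 0], [3, 1]]
Result: (-10, 11) → (-10, -19)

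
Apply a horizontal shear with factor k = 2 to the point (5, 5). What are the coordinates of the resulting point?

Shear matrix for horizontal shear with factor k = 2:
[[1, 2], [0, 1]]
Result: (5, 5) → (15, 5)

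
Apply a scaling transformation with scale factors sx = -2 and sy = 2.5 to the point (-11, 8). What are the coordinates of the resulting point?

Scaling matrix:
[[-2, 0], [0, 2.50]]
Result: (-11 × -2, 8 × 2.5) = (22, 20)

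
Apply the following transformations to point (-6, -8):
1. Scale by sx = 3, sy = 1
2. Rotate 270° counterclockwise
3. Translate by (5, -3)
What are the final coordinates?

Step 1: Scale → (-18, -8)
Step 2: Rotate 270° → (-8, 18)
Step 3: Translate → (-3, 15)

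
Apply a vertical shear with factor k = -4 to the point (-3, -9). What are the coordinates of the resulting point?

Shear matrix for vertical shear with factor k = -4:
[[1, 0], [-4, 1]]
Result: (-3, -9) → (-3, 3)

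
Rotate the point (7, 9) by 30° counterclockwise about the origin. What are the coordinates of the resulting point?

Rotation matrix for 30°: [[cos 30°, -sin 30°], [sin 30°, cos 30°]] ≈ [[0.866025, -0.500000], [0.500000, 0.866025]]
[[0.866025, -0.500000], [0.500000, 0.866025]] × [7, 9]ᵀ ≈ [1.5622, 11.2942]ᵀ
Result: (1.5622, 11.2942)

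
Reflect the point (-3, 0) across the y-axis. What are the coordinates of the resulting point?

Reflection across y-axis: (-3, 0) → (3, 0)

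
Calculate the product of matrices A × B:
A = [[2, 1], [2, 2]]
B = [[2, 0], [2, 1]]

Matrix multiplication:
C[0][0] = 2×2 + 1×2 = 6
C[0][1] = 2×0 + 1×1 = 1
C[1][0] = 2×2 + 2×2 = 8
C[1][1] = 2×0 + 2×1 = 2
Result: [[6, 1], [8, 2]]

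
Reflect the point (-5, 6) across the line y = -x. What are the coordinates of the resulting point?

Reflection across line y = -x: (-5, 6) → (-6, 5)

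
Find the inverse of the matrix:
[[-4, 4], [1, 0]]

For [[a,b],[c,d]], inverse = (1/det)·[[d,-b],[-c,a]]
det = (-4)(0) - (4)(1) = 0 - 4 = -4
Inverse = (1/-4)·[[0, -4], [-1, -4]]
= [[0, 1], [1/4, 1]]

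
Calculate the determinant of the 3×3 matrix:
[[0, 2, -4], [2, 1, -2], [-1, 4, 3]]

Expansion along first row:
det = 0·det([[1,-2],[4,3]]) - 2·det([[2,-2],[-1,3]]) + -4·det([[2,1],[-1,4]])
    = 0·(1·3 - -2·4) - 2·(2·3 - -2·-1) + -4·(2·4 - 1·-1)
    = 0·11 - 2·4 + -4·9
    = 0 + -8 + -36 = -44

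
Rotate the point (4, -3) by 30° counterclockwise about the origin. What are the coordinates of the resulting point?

Rotation matrix for 30°: [[cos 30°, -sin 30°], [sin 30°, cos 30°]] ≈ [[0.866025, -0.500000], [0.500000, 0.866025]]
[[0.866025, -0.500000], [0.500000, 0.866025]] × [4, -3]ᵀ ≈ [4.9641, -0.5981]ᵀ
Result: (4.9641, -0.5981)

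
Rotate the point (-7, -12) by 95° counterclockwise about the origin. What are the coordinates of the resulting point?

Rotation matrix for 95°: [[cos 95°, -sin 95°], [sin 95°, cos 95°]] ≈ [[-0.087156, -0.996195], [0.996195, -0.087156]]
[[-0.087156, -0.996195], [0.996195, -0.087156]] × [-7, -12]ᵀ ≈ [12.5644, -5.9275]ᵀ
Result: (12.5644, -5.9275)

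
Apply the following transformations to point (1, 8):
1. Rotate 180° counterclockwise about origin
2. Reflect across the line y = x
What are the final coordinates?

Step 1: Rotate 180° → (-1, -8)
Step 2: Reflect across line y = x → (-8, -1)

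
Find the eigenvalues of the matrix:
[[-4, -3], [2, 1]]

Characteristic equation: det(A - λI) = 0
λ² - (trace)λ + (det) = 0
trace = -4 + 1 = -3, det = (-4)(1) - (-3)(2) = 2
λ² - (-3)λ + (2) = 0
λ = (-3 ± √((-3)² - 4·(2))) / 2 = (-3 ± √1) / 2
Solving: λ = -2, -1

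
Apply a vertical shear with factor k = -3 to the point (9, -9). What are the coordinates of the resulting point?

Shear matrix for vertical shear with factor k = -3:
[[1, 0], [-3, 1]]
Result: (9, -9) → (9, -36)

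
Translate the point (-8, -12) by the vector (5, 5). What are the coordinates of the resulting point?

Translation by (5, 5) (homogeneous matrix [[1, 0, 5], [0, 1, 5], [0, 0, 1]]):
x' = -8 + 5 = -3
y' = -12 + 5 = -7
Result: (-3, -7)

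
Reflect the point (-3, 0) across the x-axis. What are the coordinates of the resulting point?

Reflection across x-axis: (-3, 0) → (-3, 0)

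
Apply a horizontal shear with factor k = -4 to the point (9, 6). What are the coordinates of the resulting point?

Shear matrix for horizontal shear with factor k = -4:
[[1, -4], [0, 1]]
Result: (9, 6) → (-15, 6)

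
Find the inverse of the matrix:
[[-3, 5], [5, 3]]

For [[a,b],[c,d]], inverse = (1/det)·[[d,-b],[-c,a]]
det = (-3)(3) - (5)(5) = -9 - 25 = -34
Inverse = (1/-34)·[[3, -5], [-5, -3]]
= [[-3/34, 5/34], [5/34, 3/34]]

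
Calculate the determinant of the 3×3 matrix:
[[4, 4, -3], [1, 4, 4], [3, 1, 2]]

Expansion along first row:
det = 4·det([[4,4],[1,2]]) - 4·det([[1,4],[3,2]]) + -3·det([[1,4],[3,1]])
    = 4·(4·2 - 4·1) - 4·(1·2 - 4·3) + -3·(1·1 - 4·3)
    = 4·4 - 4·-10 + -3·-11
    = 16 + 40 + 33 = 89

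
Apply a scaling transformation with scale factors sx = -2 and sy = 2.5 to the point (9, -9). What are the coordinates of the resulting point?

Scaling matrix:
[[-2, 0], [0, 2.50]]
Result: (9 × -2, -9 × 2.5) = (-18, -22.5)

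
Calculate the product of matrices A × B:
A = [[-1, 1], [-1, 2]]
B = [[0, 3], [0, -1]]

Matrix multiplication:
C[0][0] = -1×0 + 1×0 = 0
C[0][1] = -1×3 + 1×-1 = -4
C[1][0] = -1×0 + 2×0 = 0
C[1][1] = -1×3 + 2×-1 = -5
Result: [[0, -4], [0, -5]]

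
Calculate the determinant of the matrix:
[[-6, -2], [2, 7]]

For a 2×2 matrix [[a, b], [c, d]], det = ad - bc
det = (-6)(7) - (-2)(2) = -42 - -4 = -38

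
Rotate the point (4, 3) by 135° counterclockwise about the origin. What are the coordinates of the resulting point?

Rotation matrix for 135°: [[cos 135°, -sin 135°], [sin 135°, cos 135°]] ≈ [[-0.707107, -0.707107], [0.707107, -0.707107]]
[[-0.707107, -0.707107], [0.707107, -0.707107]] × [4, 3]ᵀ ≈ [-4.9497, 0.7071]ᵀ
Result: (-4.9497, 0.7071)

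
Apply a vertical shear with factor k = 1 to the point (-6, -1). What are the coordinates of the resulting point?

Shear matrix for vertical shear with factor k = 1:
[[1, 0], [1, 1]]
Result: (-6, -1) → (-6, -7)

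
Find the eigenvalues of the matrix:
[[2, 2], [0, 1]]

Characteristic equation: det(A - λI) = 0
λ² - (trace)λ + (det) = 0
trace = 2 + 1 = 3, det = (2)(1) - (2)(0) = 2
λ² - (3)λ + (2) = 0
λ = (3 ± √((3)² - 4·(2))) / 2 = (3 ± √1) / 2
Solving: λ = 1, 2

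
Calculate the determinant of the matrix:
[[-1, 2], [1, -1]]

For a 2×2 matrix [[a, b], [c, d]], det = ad - bc
det = (-1)(-1) - (2)(1) = 1 - 2 = -1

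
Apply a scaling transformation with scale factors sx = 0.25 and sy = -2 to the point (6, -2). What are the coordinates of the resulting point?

Scaling matrix:
[[0.25, 0], [0, -2]]
Result: (6 × 0.25, -2 × -2) = (1.5, 4)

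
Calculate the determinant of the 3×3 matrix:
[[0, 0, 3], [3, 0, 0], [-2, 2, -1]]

Expansion along first row:
det = 0·det([[0,0],[2,-1]]) - 0·det([[3,0],[-2,-1]]) + 3·det([[3,0],[-2,2]])
    = 0·(0·-1 - 0·2) - 0·(3·-1 - 0·-2) + 3·(3·2 - 0·-2)
    = 0·0 - 0·-3 + 3·6
    = 0 + 0 + 18 = 18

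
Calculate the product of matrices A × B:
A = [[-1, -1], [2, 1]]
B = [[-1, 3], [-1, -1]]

Matrix multiplication:
C[0][0] = -1×-1 + -1×-1 = 2
C[0][1] = -1×3 + -1×-1 = -2
C[1][0] = 2×-1 + 1×-1 = -3
C[1][1] = 2×3 + 1×-1 = 5
Result: [[2, -2], [-3, 5]]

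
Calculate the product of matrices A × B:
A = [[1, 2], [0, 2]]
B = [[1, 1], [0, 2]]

Matrix multiplication:
C[0][0] = 1×1 + 2×0 = 1
C[0][1] = 1×1 + 2×2 = 5
C[1][0] = 0×1 + 2×0 = 0
C[1][1] = 0×1 + 2×2 = 4
Result: [[1, 5], [0, 4]]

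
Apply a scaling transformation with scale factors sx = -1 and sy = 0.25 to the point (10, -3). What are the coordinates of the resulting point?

Scaling matrix:
[[-1, 0], [0, 0.25]]
Result: (10 × -1, -3 × 0.25) = (-10, -0.75)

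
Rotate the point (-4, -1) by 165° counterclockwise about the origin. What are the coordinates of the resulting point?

Rotation matrix for 165°: [[cos 165°, -sin 165°], [sin 165°, cos 165°]] ≈ [[-0.965926, -0.258819], [0.258819, -0.965926]]
[[-0.965926, -0.258819], [0.258819, -0.965926]] × [-4, -1]ᵀ ≈ [4.1225, -0.0694]ᵀ
Result: (4.1225, -0.0694)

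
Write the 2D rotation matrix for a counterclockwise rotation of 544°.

Rotation matrix formula: [[cos θ, -sin θ], [sin θ, cos θ]]
For θ = 544°:
cos(544°) = -0.9976
sin(544°) = -0.0698
Result: [[-0.9976, 0.0698], [-0.0698, -0.9976]]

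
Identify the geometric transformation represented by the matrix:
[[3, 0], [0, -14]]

This matrix represents: non-uniform scaling by sx = 3, sy = -14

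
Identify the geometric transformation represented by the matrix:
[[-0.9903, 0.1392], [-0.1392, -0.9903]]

This matrix represents: rotation by 188° counterclockwise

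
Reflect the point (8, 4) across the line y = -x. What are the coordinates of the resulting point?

Reflection across line y = -x: (8, 4) → (-4, -8)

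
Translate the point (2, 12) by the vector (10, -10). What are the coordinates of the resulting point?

Translation by (10, -10) (homogeneous matrix [[1, 0, 10], [0, 1, -10], [0, 0, 1]]):
x' = 2 + 10 = 12
y' = 12 + -10 = 2
Result: (12, 2)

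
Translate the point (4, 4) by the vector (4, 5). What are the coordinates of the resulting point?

Translation by (4, 5) (homogeneous matrix [[1, 0, 4], [0, 1, 5], [0, 0, 1]]):
x' = 4 + 4 = 8
y' = 4 + 5 = 9
Result: (8, 9)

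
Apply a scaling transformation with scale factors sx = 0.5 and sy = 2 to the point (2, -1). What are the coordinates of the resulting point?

Scaling matrix:
[[0.50, 0], [0, 2]]
Result: (2 × 0.5, -1 × 2) = (1, -2)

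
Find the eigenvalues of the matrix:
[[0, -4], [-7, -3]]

Characteristic equation: det(A - λI) = 0
λ² - (trace)λ + (det) = 0
trace = 0 + -3 = -3, det = (0)(-3) - (-4)(-7) = -28
λ² - (-3)λ + (-28) = 0
λ = (-3 ± √((-3)² - 4·(-28))) / 2 = (-3 ± √121) / 2
Solving: λ = -7, 4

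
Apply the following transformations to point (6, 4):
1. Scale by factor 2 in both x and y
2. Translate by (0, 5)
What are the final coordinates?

Step 1: Scale (6, 4) by 2 → (12, 8)
Step 2: Translate by (0, 5) → (12, 13)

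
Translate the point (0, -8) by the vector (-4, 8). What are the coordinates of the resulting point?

Translation by (-4, 8) (homogeneous matrix [[1, 0, -4], [0, 1, 8], [0, 0, 1]]):
x' = 0 + -4 = -4
y' = -8 + 8 = 0
Result: (-4, 0)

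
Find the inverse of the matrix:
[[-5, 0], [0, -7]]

For [[a,b],[c,d]], inverse = (1/det)·[[d,-b],[-c,a]]
det = (-5)(-7) - (0)(0) = 35 - 0 = 35
Inverse = (1/35)·[[-7, 0], [0, -5]]
= [[-1/5, 0], [0, -1/7]]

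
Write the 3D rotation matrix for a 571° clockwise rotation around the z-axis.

Rotation matrix for clockwise 571° around z-axis:
A clockwise rotation by 571° is a counterclockwise rotation by -571°.
cos(-571°) = -0.8572, sin(-571°) = 0.5150
Result: [[-0.8572, -0.5150, 0], [0.5150, -0.8572, 0], [0, 0, 1]]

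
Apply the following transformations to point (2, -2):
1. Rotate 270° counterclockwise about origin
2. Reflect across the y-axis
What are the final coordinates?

Step 1: Rotate 270° → (-2, -2)
Step 2: Reflect across y-axis → (2, -2)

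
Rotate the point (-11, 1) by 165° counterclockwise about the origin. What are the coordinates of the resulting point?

Rotation matrix for 165°: [[cos 165°, -sin 165°], [sin 165°, cos 165°]] ≈ [[-0.965926, -0.258819], [0.258819, -0.965926]]
[[-0.965926, -0.258819], [0.258819, -0.965926]] × [-11, 1]ᵀ ≈ [10.3664, -3.8129]ᵀ
Result: (10.3664, -3.8129)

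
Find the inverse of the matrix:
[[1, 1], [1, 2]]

For [[a,b],[c,d]], inverse = (1/det)·[[d,-b],[-c,a]]
det = (1)(2) - (1)(1) = 2 - 1 = 1
Inverse = [[2, -1], [-1, 1]]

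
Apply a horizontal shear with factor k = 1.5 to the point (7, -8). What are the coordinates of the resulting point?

Shear matrix for horizontal shear with factor k = 1.5:
[[1, 1.50], [0, 1]]
Result: (7, -8) → (-5, -8)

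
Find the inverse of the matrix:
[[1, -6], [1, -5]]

For [[a,b],[c,d]], inverse = (1/det)·[[d,-b],[-c,a]]
det = (1)(-5) - (-6)(1) = -5 - -6 = 1
Inverse = [[-5, 6], [-1, 1]]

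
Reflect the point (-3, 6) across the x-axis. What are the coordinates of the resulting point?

Reflection across x-axis: (-3, 6) → (-3, -6)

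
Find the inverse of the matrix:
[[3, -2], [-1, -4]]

For [[a,b],[c,d]], inverse = (1/det)·[[d,-b],[-c,a]]
det = (3)(-4) - (-2)(-1) = -12 - 2 = -14
Inverse = (1/-14)·[[-4, 2], [1, 3]]
= [[2/7, -1/7], [-1/14, -3/14]]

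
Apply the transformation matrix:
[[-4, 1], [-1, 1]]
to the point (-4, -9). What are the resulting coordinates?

Matrix multiplication:
[[-4, 1], [-1, 1]] × [-4, -9]ᵀ
= [(-4)(-4) + (1)(-9), (-1)(-4) + (1)(-9)]ᵀ
= [7, -5]ᵀ
Result: (7, -5)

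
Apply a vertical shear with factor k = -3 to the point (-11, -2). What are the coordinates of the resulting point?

Shear matrix for vertical shear with factor k = -3:
[[1, 0], [-3, 1]]
Result: (-11, -2) → (-11, 31)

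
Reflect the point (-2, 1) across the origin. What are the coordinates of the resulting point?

Reflection across origin: (-2, 1) → (2, -1)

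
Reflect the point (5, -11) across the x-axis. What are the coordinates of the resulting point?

Reflection across x-axis: (5, -11) → (5, 11)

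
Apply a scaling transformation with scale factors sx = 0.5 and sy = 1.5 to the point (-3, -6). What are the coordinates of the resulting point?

Scaling matrix:
[[0.50, 0], [0, 1.50]]
Result: (-3 × 0.5, -6 × 1.5) = (-1.5, -9)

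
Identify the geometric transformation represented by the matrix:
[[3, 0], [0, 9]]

This matrix represents: non-uniform scaling by sx = 3, sy = 9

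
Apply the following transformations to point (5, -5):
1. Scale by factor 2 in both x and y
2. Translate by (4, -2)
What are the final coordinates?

Step 1: Scale (5, -5) by 2 → (10, -10)
Step 2: Translate by (4, -2) → (14, -12)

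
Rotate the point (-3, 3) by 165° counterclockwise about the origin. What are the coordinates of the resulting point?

Rotation matrix for 165°: [[cos 165°, -sin 165°], [sin 165°, cos 165°]] ≈ [[-0.965926, -0.258819], [0.258819, -0.965926]]
[[-0.965926, -0.258819], [0.258819, -0.965926]] × [-3, 3]ᵀ ≈ [2.1213, -3.6742]ᵀ
Result: (2.1213, -3.6742)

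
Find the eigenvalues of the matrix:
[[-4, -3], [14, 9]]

Characteristic equation: det(A - λI) = 0
λ² - (trace)λ + (det) = 0
trace = -4 + 9 = 5, det = (-4)(9) - (-3)(14) = 6
λ² - (5)λ + (6) = 0
λ = (5 ± √((5)² - 4·(6))) / 2 = (5 ± √1) / 2
Solving: λ = 2, 3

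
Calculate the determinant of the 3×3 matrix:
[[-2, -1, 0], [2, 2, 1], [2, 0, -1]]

Expansion along first row:
det = -2·det([[2,1],[0,-1]]) - -1·det([[2,1],[2,-1]]) + 0·det([[2,2],[2,0]])
    = -2·(2·-1 - 1·0) - -1·(2·-1 - 1·2) + 0·(2·0 - 2·2)
    = -2·-2 - -1·-4 + 0·-4
    = 4 + -4 + 0 = 0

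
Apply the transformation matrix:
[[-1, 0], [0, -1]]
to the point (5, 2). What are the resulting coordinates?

Matrix multiplication:
[[-1, 0], [0, -1]] × [5, 2]ᵀ
= [(-1)(5) + (0)(2), (0)(5) + (-1)(2)]ᵀ
= [-5, -2]ᵀ
Result: (-5, -2)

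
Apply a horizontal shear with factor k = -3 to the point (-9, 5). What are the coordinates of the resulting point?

Shear matrix for horizontal shear with factor k = -3:
[[1, -3], [0, 1]]
Result: (-9, 5) → (-24, 5)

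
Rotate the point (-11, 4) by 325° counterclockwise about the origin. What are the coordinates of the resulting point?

Rotation matrix for 325°: [[cos 325°, -sin 325°], [sin 325°, cos 325°]] ≈ [[0.819152, 0.573576], [-0.573576, 0.819152]]
[[0.819152, 0.573576], [-0.573576, 0.819152]] × [-11, 4]ᵀ ≈ [-6.7164, 9.5859]ᵀ
Result: (-6.7164, 9.5859)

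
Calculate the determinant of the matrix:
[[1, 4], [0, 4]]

For a 2×2 matrix [[a, b], [c, d]], det = ad - bc
det = (1)(4) - (4)(0) = 4 - 0 = 4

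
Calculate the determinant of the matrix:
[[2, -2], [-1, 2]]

For a 2×2 matrix [[a, b], [c, d]], det = ad - bc
det = (2)(2) - (-2)(-1) = 4 - 2 = 2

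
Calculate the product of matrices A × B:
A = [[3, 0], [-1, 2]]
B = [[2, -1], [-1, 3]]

Matrix multiplication:
C[0][0] = 3×2 + 0×-1 = 6
C[0][1] = 3×-1 + 0×3 = -3
C[1][0] = -1×2 + 2×-1 = -4
C[1][1] = -1×-1 + 2×3 = 7
Result: [[6, -3], [-4, 7]]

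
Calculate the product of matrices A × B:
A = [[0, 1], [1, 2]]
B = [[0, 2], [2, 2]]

Matrix multiplication:
C[0][0] = 0×0 + 1×2 = 2
C[0][1] = 0×2 + 1×2 = 2
C[1][0] = 1×0 + 2×2 = 4
C[1][1] = 1×2 + 2×2 = 6
Result: [[2, 2], [4, 6]]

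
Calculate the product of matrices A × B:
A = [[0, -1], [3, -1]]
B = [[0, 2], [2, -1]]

Matrix multiplication:
C[0][0] = 0×0 + -1×2 = -2
C[0][1] = 0×2 + -1×-1 = 1
C[1][0] = 3×0 + -1×2 = -2
C[1][1] = 3×2 + -1×-1 = 7
Result: [[-2, 1], [-2, 7]]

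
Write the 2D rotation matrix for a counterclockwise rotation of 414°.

Rotation matrix formula: [[cos θ, -sin θ], [sin θ, cos θ]]
For θ = 414°:
cos(414°) = 0.5878
sin(414°) = 0.8090
Result: [[0.5878, -0.8090], [0.8090, 0.5878]]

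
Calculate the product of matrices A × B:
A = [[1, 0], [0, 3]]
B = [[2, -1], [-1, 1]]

Matrix multiplication:
C[0][0] = 1×2 + 0×-1 = 2
C[0][1] = 1×-1 + 0×1 = -1
C[1][0] = 0×2 + 3×-1 = -3
C[1][1] = 0×-1 + 3×1 = 3
Result: [[2, -1], [-3, 3]]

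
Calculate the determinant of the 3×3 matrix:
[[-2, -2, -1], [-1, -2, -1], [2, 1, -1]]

Expansion along first row:
det = -2·det([[-2,-1],[1,-1]]) - -2·det([[-1,-1],[2,-1]]) + -1·det([[-1,-2],[2,1]])
    = -2·(-2·-1 - -1·1) - -2·(-1·-1 - -1·2) + -1·(-1·1 - -2·2)
    = -2·3 - -2·3 + -1·3
    = -6 + 6 + -3 = -3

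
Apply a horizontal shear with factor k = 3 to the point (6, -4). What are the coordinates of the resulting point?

Shear matrix for horizontal shear with factor k = 3:
[[1, 3], [0, 1]]
Result: (6, -4) → (-6, -4)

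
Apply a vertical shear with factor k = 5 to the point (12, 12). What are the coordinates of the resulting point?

Shear matrix for vertical shear with factor k = 5:
[[1, 0], [5, 1]]
Result: (12, 12) → (12, 72)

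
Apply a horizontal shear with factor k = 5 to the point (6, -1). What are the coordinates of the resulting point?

Shear matrix for horizontal shear with factor k = 5:
[[1, 5], [0, 1]]
Result: (6, -1) → (1, -1)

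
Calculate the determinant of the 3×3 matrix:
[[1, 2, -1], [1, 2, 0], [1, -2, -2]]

Expansion along first row:
det = 1·det([[2,0],[-2,-2]]) - 2·det([[1,0],[1,-2]]) + -1·det([[1,2],[1,-2]])
    = 1·(2·-2 - 0·-2) - 2·(1·-2 - 0·1) + -1·(1·-2 - 2·1)
    = 1·-4 - 2·-2 + -1·-4
    = -4 + 4 + 4 = 4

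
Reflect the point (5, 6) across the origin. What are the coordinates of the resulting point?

Reflection across origin: (5, 6) → (-5, -6)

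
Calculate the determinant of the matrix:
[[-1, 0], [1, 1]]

For a 2×2 matrix [[a, b], [c, d]], det = ad - bc
det = (-1)(1) - (0)(1) = -1 - 0 = -1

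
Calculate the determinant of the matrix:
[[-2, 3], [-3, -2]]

For a 2×2 matrix [[a, b], [c, d]], det = ad - bc
det = (-2)(-2) - (3)(-3) = 4 - -9 = 13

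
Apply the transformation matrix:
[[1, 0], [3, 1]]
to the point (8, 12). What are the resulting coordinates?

Matrix multiplication:
[[1, 0], [3, 1]] × [8, 12]ᵀ
= [(1)(8) + (0)(12), (3)(8) + (1)(12)]ᵀ
= [8, 36]ᵀ
Result: (8, 36)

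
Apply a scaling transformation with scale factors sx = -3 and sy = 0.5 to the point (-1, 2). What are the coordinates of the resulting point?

Scaling matrix:
[[-3, 0], [0, 0.50]]
Result: (-1 × -3, 2 × 0.5) = (3, 1)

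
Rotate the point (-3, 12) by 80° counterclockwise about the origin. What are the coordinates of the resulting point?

Rotation matrix for 80°: [[cos 80°, -sin 80°], [sin 80°, cos 80°]] ≈ [[0.173648, -0.984808], [0.984808, 0.173648]]
[[0.173648, -0.984808], [0.984808, 0.173648]] × [-3, 12]ᵀ ≈ [-12.3386, -0.8706]ᵀ
Result: (-12.3386, -0.8706)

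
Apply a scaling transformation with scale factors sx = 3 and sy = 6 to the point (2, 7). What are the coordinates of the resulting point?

Scaling matrix:
[[3, 0], [0, 6]]
Result: (2 × 3, 7 × 6) = (6, 42)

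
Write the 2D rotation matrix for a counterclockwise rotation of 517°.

Rotation matrix formula: [[cos θ, -sin θ], [sin θ, cos θ]]
For θ = 517°:
cos(517°) = -0.9205
sin(517°) = 0.3907
Result: [[-0.9205, -0.3907], [0.3907, -0.9205]]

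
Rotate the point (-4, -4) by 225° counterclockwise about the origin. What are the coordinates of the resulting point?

Rotation matrix for 225°: [[cos 225°, -sin 225°], [sin 225°, cos 225°]] ≈ [[-0.707107, 0.707107], [-0.707107, -0.707107]]
[[-0.707107, 0.707107], [-0.707107, -0.707107]] × [-4, -4]ᵀ ≈ [0, 5.6569]ᵀ
Result: (0, 5.6569)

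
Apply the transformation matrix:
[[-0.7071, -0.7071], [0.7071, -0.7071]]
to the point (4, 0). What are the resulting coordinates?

Matrix multiplication:
[[-0.7071, -0.7071], [0.7071, -0.7071]] × [4, 0]ᵀ
= [(-0.7071)(4) + (-0.7071)(0), (0.7071)(4) + (-0.7071)(0)]ᵀ
= [-2.8284, 2.8284]ᵀ
Result: (-2.8284, 2.8284)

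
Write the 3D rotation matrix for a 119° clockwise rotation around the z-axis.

Rotation matrix for clockwise 119° around z-axis:
A clockwise rotation by 119° is a counterclockwise rotation by -119°.
cos(-119°) = -0.4848, sin(-119°) = -0.8746
Result: [[-0.4848, 0.8746, 0], [-0.8746, -0.4848, 0], [0, 0, 1]]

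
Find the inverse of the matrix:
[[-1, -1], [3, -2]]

For [[a,b],[c,d]], inverse = (1/det)·[[d,-b],[-c,a]]
det = (-1)(-2) - (-1)(3) = 2 - -3 = 5
Inverse = (1/5)·[[-2, 1], [-3, -1]]
= [[-2/5, 1/5], [-3/5, -1/5]]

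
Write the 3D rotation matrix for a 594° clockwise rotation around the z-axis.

Rotation matrix for clockwise 594° around z-axis:
A clockwise rotation by 594° is a counterclockwise rotation by -594°.
cos(-594°) = -0.5878, sin(-594°) = 0.8090
Result: [[-0.5878, -0.8090, 0], [0.8090, -0.5878, 0], [0, 0, 1]]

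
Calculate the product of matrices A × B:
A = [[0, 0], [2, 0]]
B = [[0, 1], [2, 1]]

Matrix multiplication:
C[0][0] = 0×0 + 0×2 = 0
C[0][1] = 0×1 + 0×1 = 0
C[1][0] = 2×0 + 0×2 = 0
C[1][1] = 2×1 + 0×1 = 2
Result: [[0, 0], [0, 2]]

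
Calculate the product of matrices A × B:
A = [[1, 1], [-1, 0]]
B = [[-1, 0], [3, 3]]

Matrix multiplication:
C[0][0] = 1×-1 + 1×3 = 2
C[0][1] = 1×0 + 1×3 = 3
C[1][0] = -1×-1 + 0×3 = 1
C[1][1] = -1×0 + 0×3 = 0
Result: [[2, 3], [1, 0]]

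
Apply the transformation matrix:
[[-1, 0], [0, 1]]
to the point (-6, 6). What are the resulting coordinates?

Matrix multiplication:
[[-1, 0], [0, 1]] × [-6, 6]ᵀ
= [(-1)(-6) + (0)(6), (0)(-6) + (1)(6)]ᵀ
= [6, 6]ᵀ
Result: (6, 6)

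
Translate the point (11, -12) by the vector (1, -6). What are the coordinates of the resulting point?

Translation by (1, -6) (homogeneous matrix [[1, 0, 1], [0, 1, -6], [0, 0, 1]]):
x' = 11 + 1 = 12
y' = -12 + -6 = -18
Result: (12, -18)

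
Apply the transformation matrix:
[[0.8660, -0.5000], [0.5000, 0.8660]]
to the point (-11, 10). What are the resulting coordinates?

Matrix multiplication:
[[0.8660, -0.5000], [0.5000, 0.8660]] × [-11, 10]ᵀ
= [(0.8660)(-11) + (-0.5000)(10), (0.5000)(-11) + (0.8660)(10)]ᵀ
= [-14.5260, 3.1600]ᵀ
Result: (-14.5260, 3.1600)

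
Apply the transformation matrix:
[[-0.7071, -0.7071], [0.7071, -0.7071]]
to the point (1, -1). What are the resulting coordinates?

Matrix multiplication:
[[-0.7071, -0.7071], [0.7071, -0.7071]] × [1, -1]ᵀ
= [(-0.7071)(1) + (-0.7071)(-1), (0.7071)(1) + (-0.7071)(-1)]ᵀ
= [0, 1.4142]ᵀ
Result: (0, 1.4142)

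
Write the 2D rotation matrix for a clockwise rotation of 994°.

Rotation matrix formula: [[cos θ, -sin θ], [sin θ, cos θ]]
A clockwise rotation by 994° is equivalent to a counterclockwise rotation by -994°.
For θ = -994°:
cos(-994°) = 0.0698
sin(-994°) = 0.9976
Result: [[0.0698, -0.9976], [0.9976, 0.0698]]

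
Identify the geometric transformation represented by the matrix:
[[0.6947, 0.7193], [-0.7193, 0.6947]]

This matrix represents: rotation by 314° counterclockwise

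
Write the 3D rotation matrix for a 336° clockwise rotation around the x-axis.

Rotation matrix for clockwise 336° around x-axis:
A clockwise rotation by 336° is a counterclockwise rotation by -336°.
cos(-336°) = 0.9135, sin(-336°) = 0.4067
Result: [[1, 0, 0], [0, 0.9135, -0.4067], [0, 0.4067, 0.9135]]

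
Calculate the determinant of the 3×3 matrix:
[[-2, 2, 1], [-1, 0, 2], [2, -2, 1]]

Expansion along first row:
det = -2·det([[0,2],[-2,1]]) - 2·det([[-1,2],[2,1]]) + 1·det([[-1,0],[2,-2]])
    = -2·(0·1 - 2·-2) - 2·(-1·1 - 2·2) + 1·(-1·-2 - 0·2)
    = -2·4 - 2·-5 + 1·2
    = -8 + 10 + 2 = 4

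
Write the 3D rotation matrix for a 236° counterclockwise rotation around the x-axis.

Rotation matrix for counterclockwise 236° around x-axis:
cos(236°) = -0.5592, sin(236°) = -0.8290
Result: [[1, 0, 0], [0, -0.5592, 0.8290], [0, -0.8290, -0.5592]]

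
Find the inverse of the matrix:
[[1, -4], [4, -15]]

For [[a,b],[c,d]], inverse = (1/det)·[[d,-b],[-c,a]]
det = (1)(-15) - (-4)(4) = -15 - -16 = 1
Inverse = [[-15, 4], [-4, 1]]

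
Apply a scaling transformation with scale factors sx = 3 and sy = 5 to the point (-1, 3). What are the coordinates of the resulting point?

Scaling matrix:
[[3, 0], [0, 5]]
Result: (-1 × 3, 3 × 5) = (-3, 15)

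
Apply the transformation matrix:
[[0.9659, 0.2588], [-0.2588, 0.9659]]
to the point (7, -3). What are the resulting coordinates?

Matrix multiplication:
[[0.9659, 0.2588], [-0.2588, 0.9659]] × [7, -3]ᵀ
= [(0.9659)(7) + (0.2588)(-3), (-0.2588)(7) + (0.9659)(-3)]ᵀ
= [5.9849, -4.7093]ᵀ
Result: (5.9849, -4.7093)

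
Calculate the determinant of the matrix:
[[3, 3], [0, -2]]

For a 2×2 matrix [[a, b], [c, d]], det = ad - bc
det = (3)(-2) - (3)(0) = -6 - 0 = -6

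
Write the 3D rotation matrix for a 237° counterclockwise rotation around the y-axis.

Rotation matrix for counterclockwise 237° around y-axis:
cos(237°) = -0.5446, sin(237°) = -0.8387
Result: [[-0.5446, 0, -0.8387], [0, 1, 0], [0.8387, 0, -0.5446]]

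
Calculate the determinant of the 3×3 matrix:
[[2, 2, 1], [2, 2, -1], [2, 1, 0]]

Expansion along first row:
det = 2·det([[2,-1],[1,0]]) - 2·det([[2,-1],[2,0]]) + 1·det([[2,2],[2,1]])
    = 2·(2·0 - -1·1) - 2·(2·0 - -1·2) + 1·(2·1 - 2·2)
    = 2·1 - 2·2 + 1·-2
    = 2 + -4 + -2 = -4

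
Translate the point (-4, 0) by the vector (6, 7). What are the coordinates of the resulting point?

Translation by (6, 7) (homogeneous matrix [[1, 0, 6], [0, 1, 7], [0, 0, 1]]):
x' = -4 + 6 = 2
y' = 0 + 7 = 7
Result: (2, 7)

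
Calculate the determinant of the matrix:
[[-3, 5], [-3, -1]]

For a 2×2 matrix [[a, b], [c, d]], det = ad - bc
det = (-3)(-1) - (5)(-3) = 3 - -15 = 18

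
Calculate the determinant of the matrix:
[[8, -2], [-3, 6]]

For a 2×2 matrix [[a, b], [c, d]], det = ad - bc
det = (8)(6) - (-2)(-3) = 48 - 6 = 42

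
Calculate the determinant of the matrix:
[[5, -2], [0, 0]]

For a 2×2 matrix [[a, b], [c, d]], det = ad - bc
det = (5)(0) - (-2)(0) = 0 - 0 = 0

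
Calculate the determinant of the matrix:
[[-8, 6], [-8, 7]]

For a 2×2 matrix [[a, b], [c, d]], det = ad - bc
det = (-8)(7) - (6)(-8) = -56 - -48 = -8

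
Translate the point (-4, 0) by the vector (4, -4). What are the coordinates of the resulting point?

Translation by (4, -4) (homogeneous matrix [[1, 0, 4], [0, 1, -4], [0, 0, 1]]):
x' = -4 + 4 = 0
y' = 0 + -4 = -4
Result: (0, -4)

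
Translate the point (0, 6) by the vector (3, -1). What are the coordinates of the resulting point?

Translation by (3, -1) (homogeneous matrix [[1, 0, 3], [0, 1, -1], [0, 0, 1]]):
x' = 0 + 3 = 3
y' = 6 + -1 = 5
Result: (3, 5)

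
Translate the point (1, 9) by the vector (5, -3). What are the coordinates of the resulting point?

Translation by (5, -3) (homogeneous matrix [[1, 0, 5], [0, 1, -3], [0, 0, 1]]):
x' = 1 + 5 = 6
y' = 9 + -3 = 6
Result: (6, 6)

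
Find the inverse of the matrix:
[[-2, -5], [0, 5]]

For [[a,b],[c,d]], inverse = (1/det)·[[d,-b],[-c,a]]
det = (-2)(5) - (-5)(0) = -10 - 0 = -10
Inverse = (1/-10)·[[5, 5], [0, -2]]
= [[-1/2, -1/2], [0, 1/5]]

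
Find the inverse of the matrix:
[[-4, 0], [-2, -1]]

For [[a,b],[c,d]], inverse = (1/det)·[[d,-b],[-c,a]]
det = (-4)(-1) - (0)(-2) = 4 - 0 = 4
Inverse = (1/4)·[[-1, 0], [2, -4]]
= [[-1/4, 0], [1/2, -1]]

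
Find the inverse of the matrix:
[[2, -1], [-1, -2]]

For [[a,b],[c,d]], inverse = (1/det)·[[d,-b],[-c,a]]
det = (2)(-2) - (-1)(-1) = -4 - 1 = -5
Inverse = (1/-5)·[[-2, 1], [1, 2]]
= [[2/5, -1/5], [-1/5, -2/5]]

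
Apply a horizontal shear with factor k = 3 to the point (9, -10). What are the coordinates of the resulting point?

Shear matrix for horizontal shear with factor k = 3:
[[1, 3], [0, 1]]
Result: (9, -10) → (-21, -10)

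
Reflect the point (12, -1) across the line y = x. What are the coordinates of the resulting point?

Reflection across line y = x: (12, -1) → (-1, 12)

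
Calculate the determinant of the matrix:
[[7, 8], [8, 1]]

For a 2×2 matrix [[a, b], [c, d]], det = ad - bc
det = (7)(1) - (8)(8) = 7 - 64 = -57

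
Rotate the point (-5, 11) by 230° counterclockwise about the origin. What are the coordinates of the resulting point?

Rotation matrix for 230°: [[cos 230°, -sin 230°], [sin 230°, cos 230°]] ≈ [[-0.642788, 0.766044], [-0.766044, -0.642788]]
[[-0.642788, 0.766044], [-0.766044, -0.642788]] × [-5, 11]ᵀ ≈ [11.6404, -3.2404]ᵀ
Result: (11.6404, -3.2404)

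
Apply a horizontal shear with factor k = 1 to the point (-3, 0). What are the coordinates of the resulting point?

Shear matrix for horizontal shear with factor k = 1:
[[1, 1], [0, 1]]
Result: (-3, 0) → (-3, 0)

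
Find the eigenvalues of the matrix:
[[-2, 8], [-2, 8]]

Characteristic equation: det(A - λI) = 0
λ² - (trace)λ + (det) = 0
trace = -2 + 8 = 6, det = (-2)(8) - (8)(-2) = 0
λ² - (6)λ + (0) = 0
λ = (6 ± √((6)² - 4·(0))) / 2 = (6 ± √36) / 2
Solving: λ = 0, 6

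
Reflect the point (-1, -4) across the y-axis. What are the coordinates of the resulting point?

Reflection across y-axis: (-1, -4) → (1, -4)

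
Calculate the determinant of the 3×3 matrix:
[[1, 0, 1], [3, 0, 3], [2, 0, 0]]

Expansion along first row:
det = 1·det([[0,3],[0,0]]) - 0·det([[3,3],[2,0]]) + 1·det([[3,0],[2,0]])
    = 1·(0·0 - 3·0) - 0·(3·0 - 3·2) + 1·(3·0 - 0·2)
    = 1·0 - 0·-6 + 1·0
    = 0 + 0 + 0 = 0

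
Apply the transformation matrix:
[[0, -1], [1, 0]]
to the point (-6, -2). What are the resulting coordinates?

Matrix multiplication:
[[0, -1], [1, 0]] × [-6, -2]ᵀ
= [(0)(-6) + (-1)(-2), (1)(-6) + (0)(-2)]ᵀ
= [2, -6]ᵀ
Result: (2, -6)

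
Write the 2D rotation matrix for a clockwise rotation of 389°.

Rotation matrix formula: [[cos θ, -sin θ], [sin θ, cos θ]]
A clockwise rotation by 389° is equivalent to a counterclockwise rotation by -389°.
For θ = -389°:
cos(-389°) = 0.8746
sin(-389°) = -0.4848
Result: [[0.8746, 0.4848], [-0.4848, 0.8746]]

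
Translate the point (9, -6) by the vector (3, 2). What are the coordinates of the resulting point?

Translation by (3, 2) (homogeneous matrix [[1, 0, 3], [0, 1, 2], [0, 0, 1]]):
x' = 9 + 3 = 12
y' = -6 + 2 = -4
Result: (12, -4)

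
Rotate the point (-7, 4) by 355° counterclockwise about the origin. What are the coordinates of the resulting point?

Rotation matrix for 355°: [[cos 355°, -sin 355°], [sin 355°, cos 355°]] ≈ [[0.996195, 0.087156], [-0.087156, 0.996195]]
[[0.996195, 0.087156], [-0.087156, 0.996195]] × [-7, 4]ᵀ ≈ [-6.6247, 4.5949]ᵀ
Result: (-6.6247, 4.5949)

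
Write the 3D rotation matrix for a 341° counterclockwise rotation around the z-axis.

Rotation matrix for counterclockwise 341° around z-axis:
cos(341°) = 0.9455, sin(341°) = -0.3256
Result: [[0.9455, 0.3256, 0], [-0.3256, 0.9455, 0], [0, 0, 1]]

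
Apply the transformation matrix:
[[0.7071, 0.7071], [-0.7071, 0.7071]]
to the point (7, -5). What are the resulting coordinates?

Matrix multiplication:
[[0.7071, 0.7071], [-0.7071, 0.7071]] × [7, -5]ᵀ
= [(0.7071)(7) + (0.7071)(-5), (-0.7071)(7) + (0.7071)(-5)]ᵀ
= [1.4142, -8.4852]ᵀ
Result: (1.4142, -8.4852)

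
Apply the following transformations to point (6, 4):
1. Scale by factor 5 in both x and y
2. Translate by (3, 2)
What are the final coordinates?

Step 1: Scale (6, 4) by 5 → (30, 20)
Step 2: Translate by (3, 2) → (33, 22)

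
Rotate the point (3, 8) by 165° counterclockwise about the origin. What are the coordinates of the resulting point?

Rotation matrix for 165°: [[cos 165°, -sin 165°], [sin 165°, cos 165°]] ≈ [[-0.965926, -0.258819], [0.258819, -0.965926]]
[[-0.965926, -0.258819], [0.258819, -0.965926]] × [3, 8]ᵀ ≈ [-4.9683, -6.9509]ᵀ
Result: (-4.9683, -6.9509)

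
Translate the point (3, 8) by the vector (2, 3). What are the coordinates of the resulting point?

Translation by (2, 3) (homogeneous matrix [[1, 0, 2], [0, 1, 3], [0, 0, 1]]):
x' = 3 + 2 = 5
y' = 8 + 3 = 11
Result: (5, 11)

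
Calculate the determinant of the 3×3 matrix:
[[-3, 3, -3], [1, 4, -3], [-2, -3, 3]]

Expansion along first row:
det = -3·det([[4,-3],[-3,3]]) - 3·det([[1,-3],[-2,3]]) + -3·det([[1,4],[-2,-3]])
    = -3·(4·3 - -3·-3) - 3·(1·3 - -3·-2) + -3·(1·-3 - 4·-2)
    = -3·3 - 3·-3 + -3·5
    = -9 + 9 + -15 = -15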